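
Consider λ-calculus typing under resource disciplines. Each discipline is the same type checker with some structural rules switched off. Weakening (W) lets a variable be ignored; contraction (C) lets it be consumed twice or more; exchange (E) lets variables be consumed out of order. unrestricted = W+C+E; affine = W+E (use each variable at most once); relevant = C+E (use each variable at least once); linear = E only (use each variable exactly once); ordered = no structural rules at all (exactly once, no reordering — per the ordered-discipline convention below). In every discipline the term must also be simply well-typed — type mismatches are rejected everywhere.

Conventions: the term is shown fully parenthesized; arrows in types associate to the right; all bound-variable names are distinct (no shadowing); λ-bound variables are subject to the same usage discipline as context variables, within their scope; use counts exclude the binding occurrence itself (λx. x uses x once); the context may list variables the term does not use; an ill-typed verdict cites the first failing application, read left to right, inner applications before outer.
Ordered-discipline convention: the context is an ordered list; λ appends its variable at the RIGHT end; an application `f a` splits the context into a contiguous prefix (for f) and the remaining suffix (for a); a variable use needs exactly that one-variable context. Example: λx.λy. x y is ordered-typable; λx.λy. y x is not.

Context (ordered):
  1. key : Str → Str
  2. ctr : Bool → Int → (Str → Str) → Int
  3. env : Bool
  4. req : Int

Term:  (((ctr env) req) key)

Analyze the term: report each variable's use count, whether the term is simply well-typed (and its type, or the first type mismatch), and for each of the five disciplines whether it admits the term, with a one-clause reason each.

counts: key=1; ctr=1; env=1; req=1
uses in reading order: ctr, env, req, key
typing: the term checks, with type Int
ordered ✗ (use order ctr, env, req, key needs exchange)
linear ✓ (each of key, ctr, env, req used exactly once)
affine ✓ (key, ctr, env, req: no repeats, contraction unneeded)
relevant ✓ (none of key, ctr, env, req goes unused)
unrestricted ✓ (simply typable at Int; W, C, E all held)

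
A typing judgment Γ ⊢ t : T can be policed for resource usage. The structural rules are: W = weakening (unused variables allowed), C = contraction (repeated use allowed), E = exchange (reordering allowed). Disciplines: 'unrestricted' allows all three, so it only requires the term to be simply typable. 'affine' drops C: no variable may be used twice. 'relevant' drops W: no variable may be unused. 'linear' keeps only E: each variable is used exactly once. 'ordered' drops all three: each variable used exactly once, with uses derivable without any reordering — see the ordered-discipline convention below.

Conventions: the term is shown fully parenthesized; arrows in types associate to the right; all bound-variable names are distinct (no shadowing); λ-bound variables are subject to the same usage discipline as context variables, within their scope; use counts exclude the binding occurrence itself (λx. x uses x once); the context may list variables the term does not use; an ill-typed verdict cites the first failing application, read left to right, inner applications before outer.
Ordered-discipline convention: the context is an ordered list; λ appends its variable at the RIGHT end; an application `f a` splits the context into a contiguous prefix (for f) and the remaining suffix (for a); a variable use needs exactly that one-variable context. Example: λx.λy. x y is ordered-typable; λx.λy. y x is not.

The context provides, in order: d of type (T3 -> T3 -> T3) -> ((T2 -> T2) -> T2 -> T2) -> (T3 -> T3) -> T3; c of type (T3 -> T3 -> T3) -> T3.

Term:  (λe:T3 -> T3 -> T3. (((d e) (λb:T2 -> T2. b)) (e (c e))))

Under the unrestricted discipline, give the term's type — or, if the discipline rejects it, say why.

term : (T3 -> T3 -> T3) -> T3
use counts: d=1, c=1, e (bound)=3, b (bound)=1
left-to-right use order: d, e, b, e, c, e
typing: well-typed at (T3 -> T3 -> T3) -> T3
per-discipline verdicts: ordered ✗ · linear ✗ · affine ✗ · relevant ✓ · unrestricted ✓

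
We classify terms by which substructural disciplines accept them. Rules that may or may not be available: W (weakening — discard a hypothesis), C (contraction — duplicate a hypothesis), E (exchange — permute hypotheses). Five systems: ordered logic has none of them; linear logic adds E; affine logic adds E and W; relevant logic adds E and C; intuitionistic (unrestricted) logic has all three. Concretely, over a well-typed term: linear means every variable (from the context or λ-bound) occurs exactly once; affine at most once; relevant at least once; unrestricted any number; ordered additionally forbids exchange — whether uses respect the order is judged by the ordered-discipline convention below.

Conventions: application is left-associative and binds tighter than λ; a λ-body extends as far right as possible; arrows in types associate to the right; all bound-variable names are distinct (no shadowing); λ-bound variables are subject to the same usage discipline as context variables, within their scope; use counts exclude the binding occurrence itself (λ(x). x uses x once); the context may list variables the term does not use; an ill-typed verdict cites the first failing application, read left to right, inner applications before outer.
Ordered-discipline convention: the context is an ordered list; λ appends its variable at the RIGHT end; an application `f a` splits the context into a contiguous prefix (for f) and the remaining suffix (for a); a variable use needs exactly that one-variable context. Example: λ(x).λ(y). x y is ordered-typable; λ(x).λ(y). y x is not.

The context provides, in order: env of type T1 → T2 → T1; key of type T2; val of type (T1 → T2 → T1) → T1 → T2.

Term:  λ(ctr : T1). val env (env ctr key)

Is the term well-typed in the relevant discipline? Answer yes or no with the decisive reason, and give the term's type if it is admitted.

yes — every one of env, key, val, ctr appears; term : T1 → T2
usage: env: 2×, key: 1×, val: 1×, ctr (λ-bound): 1×
use order (left to right): val, env, env, ctr, key
typing: well-typed — term : T1 → T2
across the five disciplines: ordered ✗ | linear ✗ | affine ✗ | relevant ✓ | unrestricted ✓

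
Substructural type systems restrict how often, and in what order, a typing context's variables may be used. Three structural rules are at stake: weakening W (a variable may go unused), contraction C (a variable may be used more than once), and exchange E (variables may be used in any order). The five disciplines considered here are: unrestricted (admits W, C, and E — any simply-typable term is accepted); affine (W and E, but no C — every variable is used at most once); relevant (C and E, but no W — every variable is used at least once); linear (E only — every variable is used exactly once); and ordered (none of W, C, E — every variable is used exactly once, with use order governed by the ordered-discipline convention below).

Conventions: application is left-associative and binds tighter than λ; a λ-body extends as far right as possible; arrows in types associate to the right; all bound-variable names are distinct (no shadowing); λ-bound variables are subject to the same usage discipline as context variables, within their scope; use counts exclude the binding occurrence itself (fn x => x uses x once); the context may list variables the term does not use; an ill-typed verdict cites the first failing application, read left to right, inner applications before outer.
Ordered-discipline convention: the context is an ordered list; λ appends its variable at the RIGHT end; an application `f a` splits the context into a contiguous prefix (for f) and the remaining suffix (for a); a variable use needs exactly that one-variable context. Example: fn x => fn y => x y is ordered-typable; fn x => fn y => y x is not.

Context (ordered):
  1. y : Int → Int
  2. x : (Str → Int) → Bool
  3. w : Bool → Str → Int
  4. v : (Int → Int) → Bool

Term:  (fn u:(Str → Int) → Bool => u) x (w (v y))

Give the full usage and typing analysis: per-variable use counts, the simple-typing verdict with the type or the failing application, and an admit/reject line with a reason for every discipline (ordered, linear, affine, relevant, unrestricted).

counts: y ×1; x ×1; w ×1; v ×1; u (bound) ×1
use order (left to right): u, x, w, v, y
typing: well-typed at Bool
ordered ✗ (use order u, x, w, v, y needs exchange)
linear ✓ (each of y, x, w, v, u used exactly once)
affine ✓ (none of y, x, w, v, u used more than once)
relevant ✓ (at least one use each (y, x, w, v, u))
unrestricted ✓ (typability at Bool is all that's needed)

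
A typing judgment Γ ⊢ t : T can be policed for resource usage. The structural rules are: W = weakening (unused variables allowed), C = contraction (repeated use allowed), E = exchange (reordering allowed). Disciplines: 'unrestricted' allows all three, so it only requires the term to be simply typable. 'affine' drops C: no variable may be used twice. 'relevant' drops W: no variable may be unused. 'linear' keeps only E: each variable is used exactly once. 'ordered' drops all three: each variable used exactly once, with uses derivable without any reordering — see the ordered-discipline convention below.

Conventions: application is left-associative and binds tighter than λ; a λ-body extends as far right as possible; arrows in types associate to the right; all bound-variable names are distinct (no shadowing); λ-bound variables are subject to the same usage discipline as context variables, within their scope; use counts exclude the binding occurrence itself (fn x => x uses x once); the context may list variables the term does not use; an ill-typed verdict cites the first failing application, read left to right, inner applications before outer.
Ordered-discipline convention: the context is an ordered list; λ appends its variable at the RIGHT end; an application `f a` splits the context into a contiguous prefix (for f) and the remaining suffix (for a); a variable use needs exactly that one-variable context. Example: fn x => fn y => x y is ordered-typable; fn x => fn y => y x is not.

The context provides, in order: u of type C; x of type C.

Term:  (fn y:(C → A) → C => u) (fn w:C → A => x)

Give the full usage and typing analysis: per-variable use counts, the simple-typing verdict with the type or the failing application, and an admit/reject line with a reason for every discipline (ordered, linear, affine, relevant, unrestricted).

use counts: u: 1×, x: 1×, y (bound): 0×, w (bound): 0×
left-to-right use order: u, x
typing: well-typed at C
ordered: ✗, needs weakening: y, w unused
linear: ✗, needs weakening: y, w unused
affine: ✓, no duplicate uses among u, x, y, w
relevant: ✗, needs weakening: y, w unused
unrestricted: ✓, simply typable at C; W, C, E all held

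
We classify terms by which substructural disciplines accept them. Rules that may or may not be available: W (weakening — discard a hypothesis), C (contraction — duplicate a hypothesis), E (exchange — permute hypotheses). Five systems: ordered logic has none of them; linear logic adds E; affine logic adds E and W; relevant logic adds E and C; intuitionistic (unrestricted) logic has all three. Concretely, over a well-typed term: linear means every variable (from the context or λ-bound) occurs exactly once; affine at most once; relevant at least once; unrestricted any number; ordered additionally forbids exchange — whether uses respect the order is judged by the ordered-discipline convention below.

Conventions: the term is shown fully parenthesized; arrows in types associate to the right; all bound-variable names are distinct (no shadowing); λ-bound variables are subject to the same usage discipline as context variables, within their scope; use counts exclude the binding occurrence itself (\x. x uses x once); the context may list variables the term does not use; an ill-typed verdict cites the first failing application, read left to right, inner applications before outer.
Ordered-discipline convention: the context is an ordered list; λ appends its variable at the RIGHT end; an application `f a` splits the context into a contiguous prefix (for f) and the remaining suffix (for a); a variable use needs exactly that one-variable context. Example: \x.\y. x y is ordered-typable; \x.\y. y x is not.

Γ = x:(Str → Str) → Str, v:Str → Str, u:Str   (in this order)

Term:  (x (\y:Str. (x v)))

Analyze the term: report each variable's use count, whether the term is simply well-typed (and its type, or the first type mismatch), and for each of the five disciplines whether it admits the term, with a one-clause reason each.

counts: x ×2; v ×1; u ×0; y (λ-bound) ×0
left-to-right use order: x, x, v
typing: well-typed — term : Str
ordered: ✗ — uses contraction: x ×2; u, y never used (weakening)
linear: ✗ — uses contraction: x ×2; u, y never used (weakening)
affine: ✗ — uses contraction: x ×2
relevant: ✗ — u, y never used (weakening)
unrestricted: ✓ — typability at Str is all that's needed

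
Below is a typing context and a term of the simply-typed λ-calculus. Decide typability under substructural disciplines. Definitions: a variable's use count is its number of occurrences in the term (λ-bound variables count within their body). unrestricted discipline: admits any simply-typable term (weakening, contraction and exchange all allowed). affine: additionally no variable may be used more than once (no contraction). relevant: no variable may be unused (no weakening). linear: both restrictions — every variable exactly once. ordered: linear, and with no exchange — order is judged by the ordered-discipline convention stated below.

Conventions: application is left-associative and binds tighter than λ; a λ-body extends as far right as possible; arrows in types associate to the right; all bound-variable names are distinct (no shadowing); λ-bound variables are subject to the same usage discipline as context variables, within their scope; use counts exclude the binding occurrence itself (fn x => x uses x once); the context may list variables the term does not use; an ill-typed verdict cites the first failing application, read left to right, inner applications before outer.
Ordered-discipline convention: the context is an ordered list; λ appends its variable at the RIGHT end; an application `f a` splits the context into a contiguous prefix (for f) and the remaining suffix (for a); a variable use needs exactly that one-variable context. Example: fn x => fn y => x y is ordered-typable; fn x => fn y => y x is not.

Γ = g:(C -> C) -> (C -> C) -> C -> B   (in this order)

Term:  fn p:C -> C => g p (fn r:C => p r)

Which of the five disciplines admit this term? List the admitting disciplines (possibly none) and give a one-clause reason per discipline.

accepted by: relevant, unrestricted
counts: g: 1×; p (λ-bound): 2×; r (λ-bound): 1×
use order (left to right): g, p, p, r
typing: well-typed at (C -> C) -> C -> B
ordered ✗ (uses contraction: p ×2)
linear ✗ (uses contraction: p ×2)
affine ✗ (uses contraction: p ×2)
relevant ✓ (every one of g, p, r appears)
unrestricted ✓ (typability at (C -> C) -> C -> B is all that's needed)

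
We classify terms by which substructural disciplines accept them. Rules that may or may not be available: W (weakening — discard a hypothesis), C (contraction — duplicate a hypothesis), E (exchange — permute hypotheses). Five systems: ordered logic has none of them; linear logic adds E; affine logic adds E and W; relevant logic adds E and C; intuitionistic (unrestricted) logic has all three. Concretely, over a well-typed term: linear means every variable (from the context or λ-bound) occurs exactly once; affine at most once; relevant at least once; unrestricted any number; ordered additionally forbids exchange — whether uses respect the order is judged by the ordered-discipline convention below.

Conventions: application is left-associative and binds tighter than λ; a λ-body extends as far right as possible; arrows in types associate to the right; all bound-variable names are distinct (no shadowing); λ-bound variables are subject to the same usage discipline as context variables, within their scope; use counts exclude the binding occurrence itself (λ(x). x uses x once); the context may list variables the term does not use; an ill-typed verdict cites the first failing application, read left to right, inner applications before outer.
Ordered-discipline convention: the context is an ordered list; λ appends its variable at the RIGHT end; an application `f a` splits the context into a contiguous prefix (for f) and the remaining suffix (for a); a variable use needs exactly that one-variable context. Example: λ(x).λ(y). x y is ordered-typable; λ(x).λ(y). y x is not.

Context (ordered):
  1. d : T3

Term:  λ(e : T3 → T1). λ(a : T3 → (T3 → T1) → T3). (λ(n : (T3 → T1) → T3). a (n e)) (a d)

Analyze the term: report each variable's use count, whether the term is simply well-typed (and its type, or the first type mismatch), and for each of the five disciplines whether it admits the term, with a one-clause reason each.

usage: d: 1; e (λ-bound): 1; a (λ-bound): 2; n (λ-bound): 1
order of uses: a, n, e, a, d
typing: well-typed at (T3 → T1) → (T3 → (T3 → T1) → T3) → (T3 → T1) → T3
ordered: ✗, uses contraction: a ×2
linear: ✗, uses contraction: a ×2
affine: ✗, uses contraction: a ×2
relevant: ✓, d, e, a, n: all used, weakening unneeded
unrestricted: ✓, type-checks ((T3 → T1) → (T3 → (T3 → T1) → T3) → (T3 → T1) → T3) and nothing is barred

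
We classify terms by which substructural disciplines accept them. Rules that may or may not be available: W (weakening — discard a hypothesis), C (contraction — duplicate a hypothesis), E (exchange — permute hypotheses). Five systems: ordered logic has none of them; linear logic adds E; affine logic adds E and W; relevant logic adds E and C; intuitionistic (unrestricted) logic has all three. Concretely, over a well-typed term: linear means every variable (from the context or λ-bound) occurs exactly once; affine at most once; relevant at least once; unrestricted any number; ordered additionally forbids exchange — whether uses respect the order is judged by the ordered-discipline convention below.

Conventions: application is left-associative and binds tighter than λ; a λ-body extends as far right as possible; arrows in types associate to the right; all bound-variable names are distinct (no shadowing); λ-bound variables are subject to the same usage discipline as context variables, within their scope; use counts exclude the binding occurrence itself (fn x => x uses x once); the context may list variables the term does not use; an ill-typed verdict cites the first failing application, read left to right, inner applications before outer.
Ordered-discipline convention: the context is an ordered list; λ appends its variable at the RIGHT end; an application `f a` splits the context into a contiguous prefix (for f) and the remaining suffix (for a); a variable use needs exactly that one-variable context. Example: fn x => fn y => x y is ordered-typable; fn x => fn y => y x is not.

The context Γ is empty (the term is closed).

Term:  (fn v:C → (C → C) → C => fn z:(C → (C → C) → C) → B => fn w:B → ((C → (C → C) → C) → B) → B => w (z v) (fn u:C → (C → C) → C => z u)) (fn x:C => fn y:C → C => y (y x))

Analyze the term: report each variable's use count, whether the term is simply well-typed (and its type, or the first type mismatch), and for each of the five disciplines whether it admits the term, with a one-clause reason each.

variable uses: v [bound] ×1, z [bound] ×2, w [bound] ×1, u [bound] ×1, x [bound] ×1, y [bound] ×2
uses in reading order: w, z, v, z, u, y, y, x
typing: well-typed at ((C → (C → C) → C) → B) → (B → ((C → (C → C) → C) → B) → B) → B
ordered: ✗ — uses contraction: z ×2, y ×2
linear: ✗ — uses contraction: z ×2, y ×2
affine: ✗ — uses contraction: z ×2, y ×2
relevant: ✓ — every one of v, z, w, u, x, y appears
unrestricted: ✓ — simply typable at ((C → (C → C) → C) → B) → (B → ((C → (C → C) → C) → B) → B) → B; W, C, E all held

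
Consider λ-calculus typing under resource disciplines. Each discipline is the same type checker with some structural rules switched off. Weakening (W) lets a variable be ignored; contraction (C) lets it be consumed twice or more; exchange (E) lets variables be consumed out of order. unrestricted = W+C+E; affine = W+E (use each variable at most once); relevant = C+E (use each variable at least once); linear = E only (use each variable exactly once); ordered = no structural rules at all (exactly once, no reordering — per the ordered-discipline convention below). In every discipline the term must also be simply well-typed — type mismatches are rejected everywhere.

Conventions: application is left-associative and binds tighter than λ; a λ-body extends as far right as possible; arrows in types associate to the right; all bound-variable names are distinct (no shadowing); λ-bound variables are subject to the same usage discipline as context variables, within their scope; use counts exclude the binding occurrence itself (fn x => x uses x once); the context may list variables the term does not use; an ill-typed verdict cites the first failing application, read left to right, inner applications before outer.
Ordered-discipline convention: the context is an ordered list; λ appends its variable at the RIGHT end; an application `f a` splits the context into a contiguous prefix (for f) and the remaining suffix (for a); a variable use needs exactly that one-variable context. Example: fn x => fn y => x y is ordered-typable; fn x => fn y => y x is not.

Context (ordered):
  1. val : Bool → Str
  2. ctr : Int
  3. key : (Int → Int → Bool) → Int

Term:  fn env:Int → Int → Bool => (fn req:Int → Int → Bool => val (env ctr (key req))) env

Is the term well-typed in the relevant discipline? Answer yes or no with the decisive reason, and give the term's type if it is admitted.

yes — at least one use each (val, ctr, key, env, req); term : (Int → Int → Bool) → Str
usage: val: 1; ctr: 1; key: 1; env (bound): 2; req (bound): 1
uses in reading order: val, env, ctr, key, req, env
typing: the term checks, with type (Int → Int → Bool) → Str
summary: ordered ✗; linear ✗; affine ✗; relevant ✓; unrestricted ✓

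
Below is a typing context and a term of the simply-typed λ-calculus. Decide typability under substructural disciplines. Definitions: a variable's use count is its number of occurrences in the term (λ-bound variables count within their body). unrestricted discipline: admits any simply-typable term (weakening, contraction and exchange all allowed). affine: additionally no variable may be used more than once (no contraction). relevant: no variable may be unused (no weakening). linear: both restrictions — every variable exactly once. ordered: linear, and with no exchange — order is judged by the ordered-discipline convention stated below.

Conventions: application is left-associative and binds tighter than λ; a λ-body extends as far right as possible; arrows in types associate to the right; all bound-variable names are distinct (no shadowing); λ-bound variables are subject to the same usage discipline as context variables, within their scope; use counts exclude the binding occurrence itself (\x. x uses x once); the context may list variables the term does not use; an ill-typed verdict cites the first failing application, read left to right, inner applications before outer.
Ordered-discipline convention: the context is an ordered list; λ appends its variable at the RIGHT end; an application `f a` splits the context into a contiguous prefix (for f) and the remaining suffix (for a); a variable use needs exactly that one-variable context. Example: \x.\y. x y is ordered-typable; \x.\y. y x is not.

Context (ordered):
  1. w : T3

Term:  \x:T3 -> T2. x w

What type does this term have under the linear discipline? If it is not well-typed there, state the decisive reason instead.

term : (T3 -> T2) -> T2
counts: w: 1×; x (λ-bound): 1×
use order (left to right): x, w
typing: ✓ — (T3 -> T2) -> T2
summary: ordered ✗ | linear ✓ | affine ✓ | relevant ✓ | unrestricted ✓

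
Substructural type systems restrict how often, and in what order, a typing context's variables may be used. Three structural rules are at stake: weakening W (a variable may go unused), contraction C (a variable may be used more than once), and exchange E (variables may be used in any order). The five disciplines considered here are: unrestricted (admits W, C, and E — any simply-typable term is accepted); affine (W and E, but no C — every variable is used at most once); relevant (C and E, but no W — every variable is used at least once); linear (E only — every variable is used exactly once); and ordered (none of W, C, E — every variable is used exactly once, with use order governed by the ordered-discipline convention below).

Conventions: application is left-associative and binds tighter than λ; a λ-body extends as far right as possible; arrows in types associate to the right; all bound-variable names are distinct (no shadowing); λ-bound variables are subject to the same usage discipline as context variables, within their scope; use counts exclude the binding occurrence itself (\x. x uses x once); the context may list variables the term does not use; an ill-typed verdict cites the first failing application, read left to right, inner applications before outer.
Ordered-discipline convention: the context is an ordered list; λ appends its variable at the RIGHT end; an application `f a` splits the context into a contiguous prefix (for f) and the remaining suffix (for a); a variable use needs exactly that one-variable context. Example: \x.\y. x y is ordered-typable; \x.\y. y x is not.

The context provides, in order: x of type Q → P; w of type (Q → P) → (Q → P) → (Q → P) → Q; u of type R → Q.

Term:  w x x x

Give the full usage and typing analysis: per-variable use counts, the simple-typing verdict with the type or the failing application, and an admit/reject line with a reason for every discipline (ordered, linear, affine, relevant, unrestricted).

counts: x ×3, w ×1, u ×0
uses in reading order: w, x, x, x
typing: ✓ — Q
ordered: ✗, needs contraction — x ×3; u never used (weakening)
linear: ✗, needs contraction — x ×3; u never used (weakening)
affine: ✗, needs contraction — x ×3
relevant: ✗, u never used (weakening)
unrestricted: ✓, well-typed at Q; no restrictions here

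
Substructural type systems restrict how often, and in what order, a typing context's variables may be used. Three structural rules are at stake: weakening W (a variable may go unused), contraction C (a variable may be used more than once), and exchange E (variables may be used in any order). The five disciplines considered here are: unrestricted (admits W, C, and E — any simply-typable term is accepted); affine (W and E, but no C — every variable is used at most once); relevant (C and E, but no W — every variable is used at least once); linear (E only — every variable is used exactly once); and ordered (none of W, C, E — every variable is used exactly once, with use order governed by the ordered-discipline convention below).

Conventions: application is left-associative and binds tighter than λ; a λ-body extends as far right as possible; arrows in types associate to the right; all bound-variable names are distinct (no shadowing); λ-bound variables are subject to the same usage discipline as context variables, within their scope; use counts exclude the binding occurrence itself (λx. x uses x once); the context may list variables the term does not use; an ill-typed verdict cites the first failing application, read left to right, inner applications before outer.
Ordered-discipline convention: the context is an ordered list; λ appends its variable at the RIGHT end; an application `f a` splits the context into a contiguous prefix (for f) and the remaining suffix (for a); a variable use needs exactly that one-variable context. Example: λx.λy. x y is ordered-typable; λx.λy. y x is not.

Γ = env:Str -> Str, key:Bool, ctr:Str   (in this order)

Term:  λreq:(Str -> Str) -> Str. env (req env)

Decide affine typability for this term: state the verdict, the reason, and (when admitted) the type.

no — repeated use of env ×2
use counts: env ×2, key ×0, ctr ×0, req (λ-bound) ×1
left-to-right use order: env, req, env
typing: well-typed at ((Str -> Str) -> Str) -> Str
across the five disciplines: ordered ✗ | linear ✗ | affine ✗ | relevant ✗ | unrestricted ✓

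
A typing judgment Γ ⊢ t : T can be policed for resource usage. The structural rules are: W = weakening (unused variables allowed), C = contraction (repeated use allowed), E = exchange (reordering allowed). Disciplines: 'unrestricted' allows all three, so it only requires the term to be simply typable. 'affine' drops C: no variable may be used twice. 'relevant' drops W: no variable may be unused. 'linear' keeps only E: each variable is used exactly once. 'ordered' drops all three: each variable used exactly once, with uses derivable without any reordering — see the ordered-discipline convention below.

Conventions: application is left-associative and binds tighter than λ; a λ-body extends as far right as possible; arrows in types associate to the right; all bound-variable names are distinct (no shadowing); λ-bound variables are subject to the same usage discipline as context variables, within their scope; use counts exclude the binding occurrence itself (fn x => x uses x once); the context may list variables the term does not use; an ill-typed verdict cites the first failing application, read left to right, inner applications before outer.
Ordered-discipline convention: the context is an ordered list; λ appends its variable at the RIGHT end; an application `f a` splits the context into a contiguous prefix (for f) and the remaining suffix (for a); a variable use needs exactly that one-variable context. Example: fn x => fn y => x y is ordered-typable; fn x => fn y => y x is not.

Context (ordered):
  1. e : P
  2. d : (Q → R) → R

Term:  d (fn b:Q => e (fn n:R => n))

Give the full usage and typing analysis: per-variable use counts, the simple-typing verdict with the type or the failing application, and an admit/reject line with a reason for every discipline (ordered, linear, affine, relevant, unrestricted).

use counts: e: 1; d: 1; b (λ-bound): 0; n (λ-bound): 1
uses in reading order: d, e, n
typing: ill-typed: applying a non-function (P)
ordered ✗ (the type mismatch rejects it)
linear ✗ (not simply typable)
affine ✗ (fails simple typing)
relevant ✗ (a type mismatch blocks all five)
unrestricted ✗ (the type mismatch rejects it)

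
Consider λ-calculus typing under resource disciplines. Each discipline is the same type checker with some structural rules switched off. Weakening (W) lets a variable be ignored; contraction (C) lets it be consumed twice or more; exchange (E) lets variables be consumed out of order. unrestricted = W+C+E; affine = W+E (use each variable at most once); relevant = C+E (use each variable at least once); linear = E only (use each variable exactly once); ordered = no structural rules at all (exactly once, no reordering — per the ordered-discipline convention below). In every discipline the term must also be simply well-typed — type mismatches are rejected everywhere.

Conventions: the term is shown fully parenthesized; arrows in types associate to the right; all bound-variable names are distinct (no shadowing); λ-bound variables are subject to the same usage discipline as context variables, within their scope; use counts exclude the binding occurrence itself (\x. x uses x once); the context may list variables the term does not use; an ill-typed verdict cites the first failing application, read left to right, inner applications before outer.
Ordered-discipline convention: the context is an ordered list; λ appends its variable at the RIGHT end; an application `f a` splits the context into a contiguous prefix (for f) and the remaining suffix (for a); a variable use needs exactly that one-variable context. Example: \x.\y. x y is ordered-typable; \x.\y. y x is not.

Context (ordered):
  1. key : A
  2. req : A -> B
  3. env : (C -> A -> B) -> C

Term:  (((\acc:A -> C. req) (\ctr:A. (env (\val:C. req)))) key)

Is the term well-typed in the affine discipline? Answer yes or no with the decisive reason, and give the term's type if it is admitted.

no — req ×2 used more than once (contraction)
variable uses: key ×1, req ×2, env ×1, acc [bound] ×0, ctr [bound] ×0, val [bound] ×0
left-to-right use order: req, env, req, key
typing: well-typed at B
per-discipline verdicts: ordered ✗ · linear ✗ · affine ✗ · relevant ✗ · unrestricted ✓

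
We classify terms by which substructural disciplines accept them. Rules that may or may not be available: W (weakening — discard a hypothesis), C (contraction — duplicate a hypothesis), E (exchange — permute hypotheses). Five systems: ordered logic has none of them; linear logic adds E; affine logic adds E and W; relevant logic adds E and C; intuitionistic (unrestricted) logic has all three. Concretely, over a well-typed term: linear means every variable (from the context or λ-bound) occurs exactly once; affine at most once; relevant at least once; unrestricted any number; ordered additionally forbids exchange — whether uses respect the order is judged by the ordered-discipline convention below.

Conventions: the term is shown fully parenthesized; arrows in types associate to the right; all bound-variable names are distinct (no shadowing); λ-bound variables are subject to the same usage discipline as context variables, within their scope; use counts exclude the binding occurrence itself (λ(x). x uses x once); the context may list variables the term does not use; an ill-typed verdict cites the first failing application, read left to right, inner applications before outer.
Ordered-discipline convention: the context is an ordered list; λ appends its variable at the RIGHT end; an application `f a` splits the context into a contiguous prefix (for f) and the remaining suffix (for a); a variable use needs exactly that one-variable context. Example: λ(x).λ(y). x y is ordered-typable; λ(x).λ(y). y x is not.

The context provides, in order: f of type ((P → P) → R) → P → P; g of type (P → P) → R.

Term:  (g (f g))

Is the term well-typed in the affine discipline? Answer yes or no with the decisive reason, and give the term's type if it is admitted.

no — repeated use of g ×2
usage: f: 1, g: 2
left-to-right use order: g, f, g
typing: well-typed — term : R
all disciplines: ordered ✗ | linear ✗ | affine ✗ | relevant ✓ | unrestricted ✓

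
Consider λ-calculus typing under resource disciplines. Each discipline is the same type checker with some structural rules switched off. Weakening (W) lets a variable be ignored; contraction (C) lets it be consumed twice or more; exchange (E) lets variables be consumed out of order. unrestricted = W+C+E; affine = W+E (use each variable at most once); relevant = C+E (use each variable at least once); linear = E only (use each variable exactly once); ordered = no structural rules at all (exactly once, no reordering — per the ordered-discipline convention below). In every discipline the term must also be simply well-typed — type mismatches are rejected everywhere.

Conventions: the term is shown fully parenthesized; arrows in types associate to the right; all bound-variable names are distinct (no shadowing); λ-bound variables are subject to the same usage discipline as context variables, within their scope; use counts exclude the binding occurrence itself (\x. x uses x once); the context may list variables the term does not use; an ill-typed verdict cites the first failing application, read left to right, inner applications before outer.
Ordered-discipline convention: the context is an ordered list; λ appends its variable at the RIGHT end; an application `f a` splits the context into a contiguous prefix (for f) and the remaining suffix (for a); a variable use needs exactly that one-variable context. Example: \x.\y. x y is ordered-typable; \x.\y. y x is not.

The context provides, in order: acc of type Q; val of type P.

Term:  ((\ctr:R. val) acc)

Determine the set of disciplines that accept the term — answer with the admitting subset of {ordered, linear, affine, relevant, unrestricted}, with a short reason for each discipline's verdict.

admitted by: none
usage: acc: 1; val: 1; ctr (bound): 0
uses in reading order: val, acc
typing: ill-typed: a function awaiting R gets Q
ordered: ✗, fails simple typing
linear: ✗, a type mismatch blocks all five
affine: ✗, the type mismatch rejects it
relevant: ✗, not simply typable
unrestricted: ✗, fails simple typing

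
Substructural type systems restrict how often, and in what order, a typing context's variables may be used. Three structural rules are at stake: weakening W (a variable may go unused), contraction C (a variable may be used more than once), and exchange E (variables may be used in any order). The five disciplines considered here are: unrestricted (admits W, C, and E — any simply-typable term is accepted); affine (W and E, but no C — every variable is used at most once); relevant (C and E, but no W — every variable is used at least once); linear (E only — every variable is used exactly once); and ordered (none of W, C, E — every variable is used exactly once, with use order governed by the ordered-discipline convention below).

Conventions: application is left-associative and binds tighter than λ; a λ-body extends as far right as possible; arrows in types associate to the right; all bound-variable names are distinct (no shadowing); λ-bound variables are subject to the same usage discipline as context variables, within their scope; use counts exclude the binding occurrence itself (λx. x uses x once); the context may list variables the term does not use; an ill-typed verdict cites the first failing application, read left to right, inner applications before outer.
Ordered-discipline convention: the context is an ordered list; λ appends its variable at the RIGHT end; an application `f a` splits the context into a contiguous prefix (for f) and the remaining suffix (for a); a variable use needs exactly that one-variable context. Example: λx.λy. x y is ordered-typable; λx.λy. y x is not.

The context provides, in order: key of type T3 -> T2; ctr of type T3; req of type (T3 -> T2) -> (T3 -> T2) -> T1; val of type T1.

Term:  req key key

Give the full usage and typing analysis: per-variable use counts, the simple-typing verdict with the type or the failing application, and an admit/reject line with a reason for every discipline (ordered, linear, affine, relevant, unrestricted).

counts: key=2, ctr=0, req=1, val=0
uses in reading order: req, key, key
typing: ✓ — T1
ordered: ✗ — needs contraction — key ×2; ctr, val never used (weakening)
linear: ✗ — needs contraction — key ×2; ctr, val never used (weakening)
affine: ✗ — needs contraction — key ×2
relevant: ✗ — ctr, val never used (weakening)
unrestricted: ✓ — typability at T1 is all that's needed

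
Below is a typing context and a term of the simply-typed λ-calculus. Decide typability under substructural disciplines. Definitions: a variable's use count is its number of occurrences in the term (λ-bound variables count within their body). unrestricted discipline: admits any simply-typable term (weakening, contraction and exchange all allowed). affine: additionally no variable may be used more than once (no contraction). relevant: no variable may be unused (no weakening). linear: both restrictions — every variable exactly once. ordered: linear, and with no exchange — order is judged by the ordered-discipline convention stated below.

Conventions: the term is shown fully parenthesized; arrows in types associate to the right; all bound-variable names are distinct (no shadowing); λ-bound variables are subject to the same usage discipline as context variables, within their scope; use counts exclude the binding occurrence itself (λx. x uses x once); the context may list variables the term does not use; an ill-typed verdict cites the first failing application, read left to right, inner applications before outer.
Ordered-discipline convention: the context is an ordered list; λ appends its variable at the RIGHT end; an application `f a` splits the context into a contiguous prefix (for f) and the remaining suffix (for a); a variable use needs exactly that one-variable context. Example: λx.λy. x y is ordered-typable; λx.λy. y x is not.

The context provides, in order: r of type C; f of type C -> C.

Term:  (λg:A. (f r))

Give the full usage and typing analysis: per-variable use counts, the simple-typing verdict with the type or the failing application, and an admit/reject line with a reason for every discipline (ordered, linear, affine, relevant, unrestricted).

variable uses: r ×1, f ×1, g [bound] ×0
order of uses: f, r
typing: well-typed at A -> C
ordered ✗ (unused: g — weakening required)
linear ✗ (unused: g — weakening required)
affine ✓ (no duplicate uses among r, f, g)
relevant ✗ (unused: g — weakening required)
unrestricted ✓ (simply typable at A -> C; W, C, E all held)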